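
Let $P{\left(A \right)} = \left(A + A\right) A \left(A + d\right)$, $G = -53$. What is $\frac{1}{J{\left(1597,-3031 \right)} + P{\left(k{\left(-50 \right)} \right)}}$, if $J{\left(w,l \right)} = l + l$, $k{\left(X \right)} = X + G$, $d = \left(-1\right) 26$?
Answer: $- \frac{1}{2743184} \approx -3.6454 \cdot 10^{-7}$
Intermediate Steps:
$d = -26$
$k{\left(X \right)} = -53 + X$ ($k{\left(X \right)} = X - 53 = -53 + X$)
$P{\left(A \right)} = 2 A^{2} \left(-26 + A\right)$ ($P{\left(A \right)} = \left(A + A\right) A \left(A - 26\right) = 2 A A \left(-26 + A\right) = 2 A^{2} \left(-26 + A\right)$)
$J{\left(w,l \right)} = 2 l$
$\frac{1}{J{\left(1597,-3031 \right)} + P{\left(k{\left(-50 \right)} \right)}} = \frac{1}{2 \left(-3031\right) + 2 \left(-53 - 50\right)^{2} \left(-26 - 103\right)} = \frac{1}{-6062 + 2 \left(-103\right)^{2} \left(-26 - 103\right)} = \frac{1}{-6062 + 2 \cdot 10609 \left(-129\right)} = \frac{1}{-6062 - 2737122} = \frac{1}{-2743184} = - \frac{1}{2743184}$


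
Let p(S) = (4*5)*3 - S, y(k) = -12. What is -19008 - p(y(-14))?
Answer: -19080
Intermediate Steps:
p(S) = 60 - S (p(S) = 20*3 - S = 60 - S)
-19008 - p(y(-14)) = -19008 - (60 - 1*(-12)) = -19008 - (60 + 12) = -19008 - 1*72 = -19008 - 72 = -19080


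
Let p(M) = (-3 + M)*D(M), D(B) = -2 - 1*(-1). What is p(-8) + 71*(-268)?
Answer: -19017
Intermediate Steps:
D(B) = -1 (D(B) = -2 + 1 = -1)
p(M) = 3 - M (p(M) = (-3 + M)*(-1) = 3 - M)
p(-8) + 71*(-268) = (3 - 1*(-8)) + 71*(-268) = (3 + 8) - 19028 = 11 - 19028 = -19017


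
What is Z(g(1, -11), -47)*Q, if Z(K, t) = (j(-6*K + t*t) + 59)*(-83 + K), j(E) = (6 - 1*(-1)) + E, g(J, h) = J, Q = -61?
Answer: 11349538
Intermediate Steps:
j(E) = 7 + E (j(E) = (6 + 1) + E = 7 + E)
Z(K, t) = (-83 + K)*(66 + t**2 - 6*K) (Z(K, t) = ((7 + (-6*K + t*t)) + 59)*(-83 + K) = ((7 + (-6*K + t**2)) + 59)*(-83 + K) = ((7 + (t**2 - 6*K)) + 59)*(-83 + K) = ((7 + t**2 - 6*K) + 59)*(-83 + K) = (66 + t**2 - 6*K)*(-83 + K) = (-83 + K)*(66 + t**2 - 6*K))
Z(g(1, -11), -47)*Q = (-5478 - 83*(-47)**2 + 557*1 + 1*(7 + (-47)**2 - 6*1))*(-61) = (-5478 - 83*2209 + 557 + 1*(7 + 2209 - 6))*(-61) = (-5478 - 183347 + 557 + 1*2210)*(-61) = (-5478 - 183347 + 557 + 2210)*(-61) = -186058*(-61) = 11349538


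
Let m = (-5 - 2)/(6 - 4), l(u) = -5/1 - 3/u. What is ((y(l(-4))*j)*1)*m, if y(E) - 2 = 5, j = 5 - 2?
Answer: -147/2 ≈ -73.500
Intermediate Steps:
j = 3
l(u) = -5 - 3/u (l(u) = -5*1 - 3/u = -5 - 3/u)
y(E) = 7 (y(E) = 2 + 5 = 7)
m = -7/2 ≈ -3.5000
((y(l(-4))*j)*1)*m = ((7*3)*1)*(-7/2) = (21*1)*(-7/2) = 21*(-7/2) = -147/2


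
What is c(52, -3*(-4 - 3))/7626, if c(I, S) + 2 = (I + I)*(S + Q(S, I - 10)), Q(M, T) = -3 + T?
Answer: 3119/3813 ≈ 0.81799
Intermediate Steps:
c(I, S) = -2 + 2*I*(-13 + I + S) (c(I, S) = -2 + (I + I)*(S + (-3 + (I - 10))) = -2 + (2*I)*(S + (-3 + (-10 + I))) = -2 + (2*I)*(S + (-13 + I)) = -2 + (2*I)*(-13 + I + S) = -2 + 2*I*(-13 + I + S))
c(52, -3*(-4 - 3))/7626 = (-2 + 2*52*(-3*(-4 - 3)) + 2*52*(-13 + 52))/7626 = (-2 + 2*52*(-3*(-7)) + 2*52*39)*(1/7626) = (-2 + 2*52*21 + 4056)*(1/7626) = (-2 + 2184 + 4056)*(1/7626) = 6238*(1/7626) = 3119/3813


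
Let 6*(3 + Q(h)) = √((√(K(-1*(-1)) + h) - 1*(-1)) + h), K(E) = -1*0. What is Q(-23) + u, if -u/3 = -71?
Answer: 210 + √(-22 + I*√23)/6 ≈ 210.08 + 0.78631*I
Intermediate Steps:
u = 213 (u = -3*(-71) = 213)
K(E) = 0
Q(h) = -3 + √(1 + h + √h)/6 (Q(h) = -3 + √((√(0 + h) - 1*(-1)) + h)/6 = -3 + √((√h + 1) + h)/6 = -3 + √((1 + √h) + h)/6 = -3 + √(1 + h + √h)/6)
Q(-23) + u = (-3 + √(1 - 23 + √(-23))/6) + 213 = (-3 + √(1 - 23 + I*√23)/6) + 213 = (-3 + √(-22 + I*√23)/6) + 213 = 210 + √(-22 + I*√23)/6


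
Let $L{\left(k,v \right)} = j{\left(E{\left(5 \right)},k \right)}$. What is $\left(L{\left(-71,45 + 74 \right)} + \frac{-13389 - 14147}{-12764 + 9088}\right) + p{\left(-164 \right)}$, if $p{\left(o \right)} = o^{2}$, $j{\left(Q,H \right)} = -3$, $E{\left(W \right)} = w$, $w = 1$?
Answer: $\frac{24721551}{919} \approx 26901.0$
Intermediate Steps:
$E{\left(W \right)} = 1$
$L{\left(k,v \right)} = -3$
$\left(L{\left(-71,45 + 74 \right)} + \frac{-13389 - 14147}{-12764 + 9088}\right) + p{\left(-164 \right)} = \left(-3 + \frac{-13389 - 14147}{-12764 + 9088}\right) + \left(-164\right)^{2} = \left(-3 - \frac{27536}{-3676}\right) + 26896 = \left(-3 - - \frac{6884}{919}\right) + 26896 = \left(-3 + \frac{6884}{919}\right) + 26896 = \frac{4127}{919} + 26896 = \frac{24721551}{919}$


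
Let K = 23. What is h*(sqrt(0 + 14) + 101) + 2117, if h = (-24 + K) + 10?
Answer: 3026 + 9*sqrt(14) ≈ 3059.7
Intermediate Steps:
h = 9 (h = (-24 + 23) + 10 = -1 + 10 = 9)
h*(sqrt(0 + 14) + 101) + 2117 = 9*(sqrt(0 + 14) + 101) + 2117 = 9*(sqrt(14) + 101) + 2117 = 9*(101 + sqrt(14)) + 2117 = (909 + 9*sqrt(14)) + 2117 = 3026 + 9*sqrt(14)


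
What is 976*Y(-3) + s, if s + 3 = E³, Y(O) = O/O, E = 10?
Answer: 1973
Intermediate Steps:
Y(O) = 1
s = 997 (s = -3 + 10³ = -3 + 1000 = 997)
976*Y(-3) + s = 976*1 + 997 = 976 + 997 = 1973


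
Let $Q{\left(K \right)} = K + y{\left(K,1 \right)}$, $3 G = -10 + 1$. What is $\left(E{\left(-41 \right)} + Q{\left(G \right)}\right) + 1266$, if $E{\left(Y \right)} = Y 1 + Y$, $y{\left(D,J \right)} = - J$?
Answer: $1180$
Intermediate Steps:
$G = -3$ ($G = \frac{-10 + 1}{3} = \frac{1}{3} \left(-9\right) = -3$)
$E{\left(Y \right)} = 2 Y$ ($E{\left(Y \right)} = Y + Y = 2 Y$)
$Q{\left(K \right)} = -1 + K$ ($Q{\left(K \right)} = K - 1 = -1 + K$)
$\left(E{\left(-41 \right)} + Q{\left(G \right)}\right) + 1266 = \left(2 \left(-41\right) - 4\right) + 1266 = \left(-82 - 4\right) + 1266 = -86 + 1266 = 1180$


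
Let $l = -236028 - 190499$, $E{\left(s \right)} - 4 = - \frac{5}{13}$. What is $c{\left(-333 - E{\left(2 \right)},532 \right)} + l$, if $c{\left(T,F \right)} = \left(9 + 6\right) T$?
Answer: $- \frac{5610491}{13} \approx -4.3158 \cdot 10^{5}$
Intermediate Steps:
$E{\left(s \right)} = \frac{47}{13}$ ($E{\left(s \right)} = 4 - \frac{5}{13} = \frac{47}{13}$)
$c{\left(T,F \right)} = 15 T$
$l = -426527$
$c{\left(-333 - E{\left(2 \right)},532 \right)} + l = 15 \left(-333 - \frac{47}{13}\right) - 426527 = 15 \left(- \frac{4376}{13}\right) - 426527 = - \frac{65640}{13} - 426527 = - \frac{5610491}{13}$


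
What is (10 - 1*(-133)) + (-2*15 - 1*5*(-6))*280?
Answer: 143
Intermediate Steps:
(10 - 1*(-133)) + (-2*15 - 1*5*(-6))*280 = (10 + 133) + (-30 - 5*(-6))*280 = 143 + (-30 + 30)*280 = 143 + 0*280 = 143 + 0 = 143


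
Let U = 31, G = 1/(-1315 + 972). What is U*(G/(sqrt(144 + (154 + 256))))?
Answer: -31*sqrt(554)/190022 ≈ -0.0038398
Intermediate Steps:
G = -1/343 (G = 1/(-343) = -1/343 ≈ -0.0029155)
U*(G/(sqrt(144 + (154 + 256)))) = 31*(-1/(343*sqrt(144 + (154 + 256)))) = 31*(-1/(343*sqrt(144 + 410))) = 31*(-sqrt(554)/554/343) = 31*(-sqrt(554)/190022) = -31*sqrt(554)/190022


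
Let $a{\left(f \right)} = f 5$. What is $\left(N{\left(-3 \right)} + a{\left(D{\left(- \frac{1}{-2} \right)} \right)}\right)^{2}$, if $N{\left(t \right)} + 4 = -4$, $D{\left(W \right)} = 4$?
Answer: $144$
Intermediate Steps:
$N{\left(t \right)} = -8$ ($N{\left(t \right)} = -4 - 4 = -8$)
$a{\left(f \right)} = 5 f$
$\left(N{\left(-3 \right)} + a{\left(D{\left(- \frac{1}{-2} \right)} \right)}\right)^{2} = \left(-8 + 5 \cdot 4\right)^{2} = \left(-8 + 20\right)^{2} = 12^{2} = 144$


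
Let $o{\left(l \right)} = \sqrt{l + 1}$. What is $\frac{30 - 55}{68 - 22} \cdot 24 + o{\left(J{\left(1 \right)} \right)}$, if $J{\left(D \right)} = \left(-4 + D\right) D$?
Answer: $- \frac{300}{23} + i \sqrt{2} \approx -13.043 + 1.4142 i$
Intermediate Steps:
$J{\left(D \right)} = D \left(-4 + D\right)$
$o{\left(l \right)} = \sqrt{1 + l}$
$\frac{30 - 55}{68 - 22} \cdot 24 + o{\left(J{\left(1 \right)} \right)} = \frac{30 - 55}{68 - 22} \cdot 24 + \sqrt{1 + 1 \left(-4 + 1\right)} = - \frac{25}{46} \cdot 24 + \sqrt{1 + 1 \left(-3\right)} = \left(-25\right) \frac{1}{46} \cdot 24 + \sqrt{1 - 3} = \left(- \frac{25}{46}\right) 24 + \sqrt{-2} = - \frac{300}{23} + i \sqrt{2}$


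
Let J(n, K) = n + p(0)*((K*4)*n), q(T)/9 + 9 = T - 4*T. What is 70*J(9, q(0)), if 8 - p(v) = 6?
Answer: -407610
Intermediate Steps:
q(T) = -81 - 27*T (q(T) = -81 + 9*(T - 4*T) = -81 + 9*(-3*T) = -81 - 27*T)
p(v) = 2 (p(v) = 8 - 1*6 = 8 - 6 = 2)
J(n, K) = n + 8*K*n (J(n, K) = n + 2*((K*4)*n) = n + 2*((4*K)*n) = n + 2*(4*K*n) = n + 8*K*n)
70*J(9, q(0)) = 70*(9*(1 + 8*(-81 - 27*0))) = 70*(9*(1 + 8*(-81 + 0))) = 70*(9*(1 + 8*(-81))) = 70*(9*(1 - 648)) = 70*(9*(-647)) = 70*(-5823) = -407610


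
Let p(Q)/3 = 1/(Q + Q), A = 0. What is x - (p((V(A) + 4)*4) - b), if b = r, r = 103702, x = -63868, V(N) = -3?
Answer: 318669/8 ≈ 39834.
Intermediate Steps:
b = 103702
p(Q) = 3/(2*Q) (p(Q) = 3/(Q + Q) = 3/((2*Q)) = 3*(1/(2*Q)) = 3/(2*Q))
x - (p((V(A) + 4)*4) - b) = -63868 - (3/(2*(((-3 + 4)*4))) - 1*103702) = -63868 - (3/(2*((1*4))) - 103702) = -63868 - ((3/2)/4 - 103702) = -63868 - ((3/2)*(¼) - 103702) = -63868 - (3/8 - 103702) = -63868 - 1*(-829613/8) = -63868 + 829613/8 = 318669/8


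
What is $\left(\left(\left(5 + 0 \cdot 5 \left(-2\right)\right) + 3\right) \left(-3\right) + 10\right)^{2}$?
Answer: $196$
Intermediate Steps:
$\left(\left(\left(5 + 0 \cdot 5 \left(-2\right)\right) + 3\right) \left(-3\right) + 10\right)^{2} = \left(\left(\left(5 + 0 \left(-2\right)\right) + 3\right) \left(-3\right) + 10\right)^{2} = \left(\left(\left(5 + 0\right) + 3\right) \left(-3\right) + 10\right)^{2} = \left(\left(5 + 3\right) \left(-3\right) + 10\right)^{2} = \left(8 \left(-3\right) + 10\right)^{2} = \left(-24 + 10\right)^{2} = \left(-14\right)^{2} = 196$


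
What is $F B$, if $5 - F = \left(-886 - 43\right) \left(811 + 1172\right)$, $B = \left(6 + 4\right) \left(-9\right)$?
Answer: $-165799080$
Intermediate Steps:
$B = -90$ ($B = 10 \left(-9\right) = -90$)
$F = 1842212$ ($F = 5 - \left(-886 - 43\right) \left(811 + 1172\right) = 5 - \left(-929\right) 1983 = 5 - -1842207 = 5 + 1842207 = 1842212$)
$F B = 1842212 \left(-90\right) = -165799080$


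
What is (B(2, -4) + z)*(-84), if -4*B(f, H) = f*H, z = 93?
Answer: -7980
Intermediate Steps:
B(f, H) = -H*f/4 (B(f, H) = -f*H/4 = -H*f/4)
(B(2, -4) + z)*(-84) = (-¼*(-4)*2 + 93)*(-84) = (2 + 93)*(-84) = 95*(-84) = -7980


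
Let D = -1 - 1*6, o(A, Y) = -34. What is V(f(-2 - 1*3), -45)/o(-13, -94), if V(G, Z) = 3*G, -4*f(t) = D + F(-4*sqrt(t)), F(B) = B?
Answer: -21/136 - 3*I*sqrt(5)/34 ≈ -0.15441 - 0.1973*I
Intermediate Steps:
D = -7 (D = -1 - 6 = -7)
f(t) = 7/4 + sqrt(t) (f(t) = -(-7 - 4*sqrt(t))/4 = 7/4 + sqrt(t))
V(f(-2 - 1*3), -45)/o(-13, -94) = (3*(7/4 + sqrt(-2 - 1*3)))/(-34) = (3*(7/4 + sqrt(-2 - 3)))*(-1/34) = (3*(7/4 + sqrt(-5)))*(-1/34) = (3*(7/4 + I*sqrt(5)))*(-1/34) = (21/4 + 3*I*sqrt(5))*(-1/34) = -21/136 - 3*I*sqrt(5)/34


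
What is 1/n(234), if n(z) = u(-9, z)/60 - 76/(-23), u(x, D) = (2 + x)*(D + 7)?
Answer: -1380/34241 ≈ -0.040303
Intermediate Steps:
u(x, D) = (2 + x)*(7 + D)
n(z) = 3433/1380 - 7*z/60 (n(z) = (14 + 2*z + 7*(-9) + z*(-9))/60 - 76/(-23) = (14 + 2*z - 63 - 9*z)*(1/60) - 76*(-1/23) = (-49 - 7*z)*(1/60) + 76/23 = (-49/60 - 7*z/60) + 76/23 = 3433/1380 - 7*z/60)
1/n(234) = 1/(3433/1380 - 7/60*234) = 1/(3433/1380 - 273/10) = 1/(-34241/1380) = -1380/34241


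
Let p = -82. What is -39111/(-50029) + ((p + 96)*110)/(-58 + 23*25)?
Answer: 8842277/2351363 ≈ 3.7605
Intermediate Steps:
-39111/(-50029) + ((p + 96)*110)/(-58 + 23*25) = -39111/(-50029) + ((-82 + 96)*110)/(-58 + 23*25) = -39111*(-1/50029) + (14*110)/(-58 + 575) = 39111/50029 + 1540/517 = 39111/50029 + 1540*(1/517) = 39111/50029 + 140/47 = 8842277/2351363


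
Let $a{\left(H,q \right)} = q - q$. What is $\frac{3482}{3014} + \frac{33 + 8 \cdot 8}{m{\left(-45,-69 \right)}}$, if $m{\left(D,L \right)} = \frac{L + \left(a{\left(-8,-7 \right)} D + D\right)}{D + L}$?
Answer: $\frac{147920}{1507} \approx 98.155$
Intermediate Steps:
$a{\left(H,q \right)} = 0$
$m{\left(D,L \right)} = 1$ ($m{\left(D,L \right)} = \frac{L + \left(0 D + D\right)}{D + L} = \frac{L + \left(0 + D\right)}{D + L} = \frac{L + D}{D + L} = \frac{D + L}{D + L} = 1$)
$\frac{3482}{3014} + \frac{33 + 8 \cdot 8}{m{\left(-45,-69 \right)}} = \frac{3482}{3014} + \frac{33 + 8 \cdot 8}{1} = 3482 \cdot \frac{1}{3014} + \left(33 + 64\right) 1 = \frac{1741}{1507} + 97 \cdot 1 = \frac{1741}{1507} + 97 = \frac{147920}{1507}$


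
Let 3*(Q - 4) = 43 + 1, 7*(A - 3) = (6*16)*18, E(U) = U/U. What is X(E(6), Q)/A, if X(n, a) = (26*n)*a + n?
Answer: 10213/5247 ≈ 1.9464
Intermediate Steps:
E(U) = 1
A = 1749/7 (A = 3 + ((6*16)*18)/7 = 3 + (96*18)/7 = 3 + (⅐)*1728 = 3 + 1728/7 = 1749/7 ≈ 249.86)
Q = 56/3 (Q = 4 + (43 + 1)/3 = 4 + (⅓)*44 = 4 + 44/3 = 56/3 ≈ 18.667)
X(n, a) = n + 26*a*n (X(n, a) = 26*a*n + n = n + 26*a*n)
X(E(6), Q)/A = (1*(1 + 26*(56/3)))/(1749/7) = (1*(1 + 1456/3))*(7/1749) = (1*(1459/3))*(7/1749) = (1459/3)*(7/1749) = 10213/5247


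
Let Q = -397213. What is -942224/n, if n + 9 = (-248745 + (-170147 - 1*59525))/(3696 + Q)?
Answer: 92695290452/765809 ≈ 1.2104e+5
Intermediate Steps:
n = -3063236/393517 (n = -9 + (-248745 + (-170147 - 1*59525))/(3696 - 397213) = -9 + (-248745 + (-170147 - 59525))/(-393517) = -9 + (-248745 - 229672)*(-1/393517) = -9 - 478417*(-1/393517) = -9 + 478417/393517 = -3063236/393517 ≈ -7.7843)
-942224/n = -942224/(-3063236/393517) = -942224*(-393517/3063236) = 92695290452/765809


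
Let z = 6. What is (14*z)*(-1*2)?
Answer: -168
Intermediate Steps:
(14*z)*(-1*2) = (14*6)*(-1*2) = 84*(-2) = -168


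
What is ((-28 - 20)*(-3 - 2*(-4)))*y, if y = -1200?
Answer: 288000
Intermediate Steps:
((-28 - 20)*(-3 - 2*(-4)))*y = ((-28 - 20)*(-3 - 2*(-4)))*(-1200) = -48*(-3 + 8)*(-1200) = -48*5*(-1200) = -240*(-1200) = 288000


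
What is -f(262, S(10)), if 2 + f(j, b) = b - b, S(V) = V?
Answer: 2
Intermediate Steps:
f(j, b) = -2 (f(j, b) = -2 + (b - b) = -2 + 0 = -2)
-f(262, S(10)) = -1*(-2) = 2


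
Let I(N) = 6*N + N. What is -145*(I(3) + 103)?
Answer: -17980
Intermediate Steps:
I(N) = 7*N
-145*(I(3) + 103) = -145*(7*3 + 103) = -145*(21 + 103) = -145*124 = -17980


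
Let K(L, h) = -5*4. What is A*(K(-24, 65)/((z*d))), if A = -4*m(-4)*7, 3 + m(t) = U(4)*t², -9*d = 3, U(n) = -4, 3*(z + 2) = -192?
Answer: -18760/11 ≈ -1705.5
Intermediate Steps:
z = -66 (z = -2 + (⅓)*(-192) = -2 - 64 = -66)
K(L, h) = -20
d = -⅓ (d = -⅑*3 = -⅓ ≈ -0.33333)
m(t) = -3 - 4*t²
A = 1876 (A = -4*(-3 - 4*(-4)²)*7 = -4*(-3 - 4*16)*7 = -4*(-3 - 64)*7 = -4*(-67)*7 = 268*7 = 1876)
A*(K(-24, 65)/((z*d))) = 1876*(-20/((-66*(-⅓)))) = 1876*(-20/22) = 1876*(-20*1/22) = 1876*(-10/11) = -18760/11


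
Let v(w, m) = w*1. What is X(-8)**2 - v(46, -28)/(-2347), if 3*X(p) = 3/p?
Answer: 5291/150208 ≈ 0.035224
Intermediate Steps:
v(w, m) = w
X(p) = 1/p (X(p) = (3/p)/3 = 1/p)
X(-8)**2 - v(46, -28)/(-2347) = (1/(-8))**2 - 46/(-2347) = (-1/8)**2 - 46*(-1)/2347 = 1/64 - 1*(-46/2347) = 1/64 + 46/2347 = 5291/150208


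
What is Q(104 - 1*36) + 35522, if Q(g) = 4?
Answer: 35526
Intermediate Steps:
Q(104 - 1*36) + 35522 = 4 + 35522 = 35526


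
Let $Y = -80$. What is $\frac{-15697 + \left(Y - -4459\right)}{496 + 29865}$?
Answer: $- \frac{11318}{30361} \approx -0.37278$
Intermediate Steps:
$\frac{-15697 + \left(Y - -4459\right)}{496 + 29865} = \frac{-15697 - -4379}{496 + 29865} = \frac{-15697 + \left(-80 + 4459\right)}{30361} = \left(-15697 + 4379\right) \frac{1}{30361} = \left(-11318\right) \frac{1}{30361} = - \frac{11318}{30361}$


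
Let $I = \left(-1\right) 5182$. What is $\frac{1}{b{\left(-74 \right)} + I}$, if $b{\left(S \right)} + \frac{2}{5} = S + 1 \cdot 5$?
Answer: $- \frac{5}{26257} \approx -0.00019043$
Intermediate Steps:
$I = -5182$
$b{\left(S \right)} = \frac{23}{5} + S$ ($b{\left(S \right)} = - \frac{2}{5} + \left(S + 1 \cdot 5\right) = - \frac{2}{5} + \left(S + 5\right) = - \frac{2}{5} + \left(5 + S\right) = \frac{23}{5} + S$)
$\frac{1}{b{\left(-74 \right)} + I} = \frac{1}{\left(\frac{23}{5} - 74\right) - 5182} = \frac{1}{- \frac{347}{5} - 5182} = \frac{1}{- \frac{26257}{5}} = - \frac{5}{26257}$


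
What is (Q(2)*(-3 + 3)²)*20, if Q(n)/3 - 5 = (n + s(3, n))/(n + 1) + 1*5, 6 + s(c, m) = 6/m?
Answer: 0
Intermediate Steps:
s(c, m) = -6 + 6/m
Q(n) = 30 + 3*(-6 + n + 6/n)/(1 + n) (Q(n) = 15 + 3*((n + (-6 + 6/n))/(n + 1) + 1*5) = 15 + 3*((-6 + n + 6/n)/(1 + n) + 5) = 15 + 3*(5 + (-6 + n + 6/n)/(1 + n)) = 15 + (15 + 3*(-6 + n + 6/n)/(1 + n)) = 30 + 3*(-6 + n + 6/n)/(1 + n))
(Q(2)*(-3 + 3)²)*20 = ((3*(6 + 2*(4 + 11*2))/(2*(1 + 2)))*(-3 + 3)²)*20 = ((3*(½)*(6 + 2*(4 + 22))/3)*0²)*20 = ((3*(½)*(⅓)*(6 + 2*26))*0)*20 = ((3*(½)*(⅓)*(6 + 52))*0)*20 = ((3*(½)*(⅓)*58)*0)*20 = (29*0)*20 = 0*20 = 0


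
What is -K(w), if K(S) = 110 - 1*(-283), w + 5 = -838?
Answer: -393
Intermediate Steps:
w = -843 (w = -5 - 838 = -843)
K(S) = 393 (K(S) = 110 + 283 = 393)
-K(w) = -1*393 = -393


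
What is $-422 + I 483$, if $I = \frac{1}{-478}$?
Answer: $- \frac{202199}{478} \approx -423.01$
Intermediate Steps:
$I = - \frac{1}{478} \approx -0.002092$
$-422 + I 483 = -422 - \frac{483}{478} = - \frac{202199}{478}$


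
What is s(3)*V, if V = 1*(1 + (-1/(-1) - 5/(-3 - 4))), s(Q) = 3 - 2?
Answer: 19/7 ≈ 2.7143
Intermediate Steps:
s(Q) = 1
V = 19/7 (V = 1*(1 + (-1*(-1) - 5/(-7))) = 1*(1 + (1 - 5*(-⅐))) = 1*(1 + (1 + 5/7)) = 1*(1 + 12/7) = 1*(19/7) = 19/7 ≈ 2.7143)
s(3)*V = 1*(19/7) = 19/7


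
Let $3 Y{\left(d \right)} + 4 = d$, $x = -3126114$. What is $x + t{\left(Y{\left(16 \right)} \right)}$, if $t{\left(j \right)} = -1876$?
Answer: $-3127990$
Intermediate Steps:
$Y{\left(d \right)} = - \frac{4}{3} + \frac{d}{3}$
$x + t{\left(Y{\left(16 \right)} \right)} = -3126114 - 1876 = -3127990$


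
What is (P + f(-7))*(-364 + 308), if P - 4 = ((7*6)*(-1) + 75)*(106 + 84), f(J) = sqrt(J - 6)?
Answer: -351344 - 56*I*sqrt(13) ≈ -3.5134e+5 - 201.91*I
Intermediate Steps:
f(J) = sqrt(-6 + J)
P = 6274 (P = 4 + ((7*6)*(-1) + 75)*(106 + 84) = 4 + (42*(-1) + 75)*190 = 4 + (-42 + 75)*190 = 4 + 33*190 = 4 + 6270 = 6274)
(P + f(-7))*(-364 + 308) = (6274 + sqrt(-6 - 7))*(-364 + 308) = (6274 + sqrt(-13))*(-56) = (6274 + I*sqrt(13))*(-56) = -351344 - 56*I*sqrt(13)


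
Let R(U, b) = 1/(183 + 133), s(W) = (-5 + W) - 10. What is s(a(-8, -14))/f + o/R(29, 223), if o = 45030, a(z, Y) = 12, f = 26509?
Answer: 377209285317/26509 ≈ 1.4229e+7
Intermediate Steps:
s(W) = -15 + W
R(U, b) = 1/316
s(a(-8, -14))/f + o/R(29, 223) = (-15 + 12)/26509 + 45030/(1/316) = -3*1/26509 + 45030*316 = -3/26509 + 14229480 = 377209285317/26509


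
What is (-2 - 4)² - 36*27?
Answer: -936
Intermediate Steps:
(-2 - 4)² - 36*27 = (-6)² - 972 = 36 - 972 = -936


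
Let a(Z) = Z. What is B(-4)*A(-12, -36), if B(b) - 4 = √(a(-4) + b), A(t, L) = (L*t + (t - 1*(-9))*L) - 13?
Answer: 2108 + 1054*I*√2 ≈ 2108.0 + 1490.6*I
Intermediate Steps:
A(t, L) = -13 + L*t + L*(9 + t) (A(t, L) = (L*t + (t + 9)*L) - 13 = (L*t + (9 + t)*L) - 13 = (L*t + L*(9 + t)) - 13 = -13 + L*t + L*(9 + t))
B(b) = 4 + √(-4 + b)
B(-4)*A(-12, -36) = (4 + √(-4 - 4))*(-13 + 9*(-36) + 2*(-36)*(-12)) = (4 + √(-8))*(-13 - 324 + 864) = (4 + 2*I*√2)*527 = 2108 + 1054*I*√2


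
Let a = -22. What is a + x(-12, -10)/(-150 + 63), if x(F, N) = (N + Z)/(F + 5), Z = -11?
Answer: -639/29 ≈ -22.034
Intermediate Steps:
x(F, N) = (-11 + N)/(5 + F) (x(F, N) = (N - 11)/(F + 5) = (-11 + N)/(5 + F))
a + x(-12, -10)/(-150 + 63) = -22 + ((-11 - 10)/(5 - 12))/(-150 + 63) = -22 + (-21/(-7))/(-87) = -22 - ⅐*(-21)*(-1/87) = -22 + 3*(-1/87) = -22 - 1/29 = -639/29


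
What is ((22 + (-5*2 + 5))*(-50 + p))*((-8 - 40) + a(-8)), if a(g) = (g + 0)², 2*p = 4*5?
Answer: -10880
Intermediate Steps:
p = 10 (p = (4*5)/2 = (½)*20 = 10)
a(g) = g²
((22 + (-5*2 + 5))*(-50 + p))*((-8 - 40) + a(-8)) = ((22 + (-5*2 + 5))*(-50 + 10))*((-8 - 40) + (-8)²) = ((22 + (-10 + 5))*(-40))*(-48 + 64) = ((22 - 5)*(-40))*16 = (17*(-40))*16 = -680*16 = -10880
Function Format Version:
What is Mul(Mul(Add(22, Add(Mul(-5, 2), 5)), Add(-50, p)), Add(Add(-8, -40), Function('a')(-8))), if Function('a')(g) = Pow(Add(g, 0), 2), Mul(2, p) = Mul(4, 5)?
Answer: -10880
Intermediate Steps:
p = 10 (p = Mul(Rational(1, 2), Mul(4, 5)) = Mul(Rational(1, 2), 20) = 10)
Function('a')(g) = Pow(g, 2)
Mul(Mul(Add(22, Add(Mul(-5, 2), 5)), Add(-50, p)), Add(Add(-8, -40), Function('a')(-8))) = Mul(Mul(Add(22, Add(Mul(-5, 2), 5)), Add(-50, 10)), Add(Add(-8, -40), Pow(-8, 2))) = Mul(Mul(Add(22, Add(-10, 5)), -40), Add(-48, 64)) = Mul(Mul(Add(22, -5), -40), 16) = Mul(Mul(17, -40), 16) = Mul(-680, 16) = -10880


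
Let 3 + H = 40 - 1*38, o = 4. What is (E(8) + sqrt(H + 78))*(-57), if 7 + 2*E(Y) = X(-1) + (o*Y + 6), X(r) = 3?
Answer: -969 - 57*sqrt(77) ≈ -1469.2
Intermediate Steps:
H = -1 (H = -3 + (40 - 1*38) = -3 + (40 - 38) = -3 + 2 = -1)
E(Y) = 1 + 2*Y (E(Y) = -7/2 + (3 + (4*Y + 6))/2 = -7/2 + (3 + (6 + 4*Y))/2 = -7/2 + (9 + 4*Y)/2 = -7/2 + (9/2 + 2*Y) = 1 + 2*Y)
(E(8) + sqrt(H + 78))*(-57) = ((1 + 2*8) + sqrt(-1 + 78))*(-57) = ((1 + 16) + sqrt(77))*(-57) = (17 + sqrt(77))*(-57) = -969 - 57*sqrt(77)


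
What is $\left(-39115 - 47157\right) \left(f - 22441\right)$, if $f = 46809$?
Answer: $-2102276096$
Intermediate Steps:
$\left(-39115 - 47157\right) \left(f - 22441\right) = \left(-39115 - 47157\right) \left(46809 - 22441\right) = - 86272 \left(46809 - 22441\right) = \left(-86272\right) 24368 = -2102276096$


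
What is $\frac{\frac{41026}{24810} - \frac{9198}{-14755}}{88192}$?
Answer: $\frac{83354101}{3228458213760} \approx 2.5819 \cdot 10^{-5}$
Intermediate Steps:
$\frac{\frac{41026}{24810} - \frac{9198}{-14755}}{88192} = \left(41026 \cdot \frac{1}{24810} - - \frac{9198}{14755}\right) \frac{1}{88192} = \left(\frac{20513}{12405} + \frac{9198}{14755}\right) \frac{1}{88192} = \frac{83354101}{36607155} \cdot \frac{1}{88192} = \frac{83354101}{3228458213760}$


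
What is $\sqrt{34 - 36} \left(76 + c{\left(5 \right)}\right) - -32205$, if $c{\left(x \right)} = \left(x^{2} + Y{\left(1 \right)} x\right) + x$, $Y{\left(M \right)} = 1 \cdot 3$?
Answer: $32205 + 121 i \sqrt{2} \approx 32205.0 + 171.12 i$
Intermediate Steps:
$Y{\left(M \right)} = 3$
$c{\left(x \right)} = x^{2} + 4 x$ ($c{\left(x \right)} = \left(x^{2} + 3 x\right) + x = x^{2} + 4 x$)
$\sqrt{34 - 36} \left(76 + c{\left(5 \right)}\right) - -32205 = \sqrt{34 - 36} \left(76 + 5 \left(4 + 5\right)\right) - -32205 = \sqrt{-2} \left(76 + 5 \cdot 9\right) + 32205 = i \sqrt{2} \left(76 + 45\right) + 32205 = i \sqrt{2} \cdot 121 + 32205 = 121 i \sqrt{2} + 32205 = 32205 + 121 i \sqrt{2}$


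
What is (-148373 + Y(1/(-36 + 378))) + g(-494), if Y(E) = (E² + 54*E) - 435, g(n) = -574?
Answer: -17472297779/116964 ≈ -1.4938e+5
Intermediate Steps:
Y(E) = -435 + E² + 54*E
(-148373 + Y(1/(-36 + 378))) + g(-494) = (-148373 + (-435 + (1/(-36 + 378))² + 54/(-36 + 378))) - 574 = (-148373 + (-435 + (1/342)² + 54/342)) - 574 = (-148373 + (-435 + (1/342)² + 54*(1/342))) - 574 = (-148373 + (-435 + 1/116964 + 3/19)) - 574 = (-148373 - 50860871/116964) - 574 = -17405160443/116964 - 574 = -17472297779/116964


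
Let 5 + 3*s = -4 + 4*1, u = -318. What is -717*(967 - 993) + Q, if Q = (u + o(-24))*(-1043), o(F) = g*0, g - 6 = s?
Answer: 350316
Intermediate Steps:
s = -5/3 (s = -5/3 + (-4 + 4*1)/3 = -5/3 + (-4 + 4)/3 = -5/3 + (⅓)*0 = -5/3 + 0 = -5/3 ≈ -1.6667)
g = 13/3 (g = 6 - 5/3 = 13/3 ≈ 4.3333)
o(F) = 0 (o(F) = (13/3)*0 = 0)
Q = 331674 (Q = (-318 + 0)*(-1043) = -318*(-1043) = 331674)
-717*(967 - 993) + Q = -717*(967 - 993) + 331674 = -717*(-26) + 331674 = 18642 + 331674 = 350316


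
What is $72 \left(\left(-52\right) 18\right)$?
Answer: $-67392$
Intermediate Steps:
$72 \left(\left(-52\right) 18\right) = 72 \left(-936\right) = -67392$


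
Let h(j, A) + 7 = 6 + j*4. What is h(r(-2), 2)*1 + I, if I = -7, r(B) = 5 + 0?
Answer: 12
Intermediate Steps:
r(B) = 5
h(j, A) = -1 + 4*j (h(j, A) = -7 + (6 + j*4) = -7 + (6 + 4*j) = -1 + 4*j)
h(r(-2), 2)*1 + I = (-1 + 4*5)*1 - 7 = (-1 + 20)*1 - 7 = 19*1 - 7 = 19 - 7 = 12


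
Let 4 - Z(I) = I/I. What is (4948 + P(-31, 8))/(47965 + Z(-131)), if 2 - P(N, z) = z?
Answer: 2471/23984 ≈ 0.10303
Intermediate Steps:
Z(I) = 3 (Z(I) = 4 - I/I = 4 - 1*1 = 4 - 1 = 3)
P(N, z) = 2 - z
(4948 + P(-31, 8))/(47965 + Z(-131)) = (4948 + (2 - 1*8))/(47965 + 3) = (4948 + (2 - 8))/47968 = (4948 - 6)*(1/47968) = 4942*(1/47968) = 2471/23984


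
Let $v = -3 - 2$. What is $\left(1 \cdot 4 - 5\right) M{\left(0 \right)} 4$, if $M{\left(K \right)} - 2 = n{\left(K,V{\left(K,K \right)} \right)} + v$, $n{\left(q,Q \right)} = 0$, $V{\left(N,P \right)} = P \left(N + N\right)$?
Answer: $12$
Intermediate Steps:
$V{\left(N,P \right)} = 2 N P$ ($V{\left(N,P \right)} = P 2 N = 2 N P$)
$v = -5$ ($v = -3 - 2 = -5$)
$M{\left(K \right)} = -3$ ($M{\left(K \right)} = 2 + \left(0 - 5\right) = 2 - 5 = -3$)
$\left(1 \cdot 4 - 5\right) M{\left(0 \right)} 4 = \left(1 \cdot 4 - 5\right) \left(-3\right) 4 = \left(4 - 5\right) \left(-3\right) 4 = \left(-1\right) \left(-3\right) 4 = 3 \cdot 4 = 12$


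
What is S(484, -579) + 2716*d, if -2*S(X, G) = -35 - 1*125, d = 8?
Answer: 21808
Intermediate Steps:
S(X, G) = 80 (S(X, G) = -(-35 - 1*125)/2 = -(-35 - 125)/2 = -½*(-160) = 80)
S(484, -579) + 2716*d = 80 + 2716*8 = 80 + 21728 = 21808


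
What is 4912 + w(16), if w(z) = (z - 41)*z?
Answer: 4512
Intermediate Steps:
w(z) = z*(-41 + z) (w(z) = (-41 + z)*z = z*(-41 + z))
4912 + w(16) = 4912 + 16*(-41 + 16) = 4912 + 16*(-25) = 4912 - 400 = 4512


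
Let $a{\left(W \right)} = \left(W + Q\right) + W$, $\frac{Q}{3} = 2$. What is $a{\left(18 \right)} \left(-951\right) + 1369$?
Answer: $-38573$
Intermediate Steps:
$Q = 6$ ($Q = 3 \cdot 2 = 6$)
$a{\left(W \right)} = 6 + 2 W$ ($a{\left(W \right)} = \left(W + 6\right) + W = \left(6 + W\right) + W = 6 + 2 W$)
$a{\left(18 \right)} \left(-951\right) + 1369 = \left(6 + 2 \cdot 18\right) \left(-951\right) + 1369 = \left(6 + 36\right) \left(-951\right) + 1369 = 42 \left(-951\right) + 1369 = -39942 + 1369 = -38573$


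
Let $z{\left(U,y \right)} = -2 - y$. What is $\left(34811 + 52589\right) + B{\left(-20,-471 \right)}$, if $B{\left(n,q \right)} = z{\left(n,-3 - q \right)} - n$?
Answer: $86950$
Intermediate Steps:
$B{\left(n,q \right)} = 1 + q - n$ ($B{\left(n,q \right)} = \left(-2 - \left(-3 - q\right)\right) - n = \left(-2 + \left(3 + q\right)\right) - n = \left(1 + q\right) - n = 1 + q - n$)
$\left(34811 + 52589\right) + B{\left(-20,-471 \right)} = \left(34811 + 52589\right) - 450 = 87400 + \left(1 - 471 + 20\right) = 87400 - 450 = 86950$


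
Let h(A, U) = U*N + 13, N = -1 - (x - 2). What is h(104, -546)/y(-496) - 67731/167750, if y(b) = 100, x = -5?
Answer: -11082827/335500 ≈ -33.034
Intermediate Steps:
N = 6 (N = -1 - (-5 - 2) = -1 - 1*(-7) = -1 + 7 = 6)
h(A, U) = 13 + 6*U (h(A, U) = U*6 + 13 = 6*U + 13 = 13 + 6*U)
h(104, -546)/y(-496) - 67731/167750 = (13 + 6*(-546))/100 - 67731/167750 = (13 - 3276)*(1/100) - 67731*1/167750 = -3263*1/100 - 67731/167750 = -3263/100 - 67731/167750 = -11082827/335500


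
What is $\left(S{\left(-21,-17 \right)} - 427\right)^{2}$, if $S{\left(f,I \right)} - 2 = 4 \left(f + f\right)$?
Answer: $351649$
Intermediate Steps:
$S{\left(f,I \right)} = 2 + 8 f$ ($S{\left(f,I \right)} = 2 + 4 \left(f + f\right) = 2 + 4 \cdot 2 f = 2 + 8 f$)
$\left(S{\left(-21,-17 \right)} - 427\right)^{2} = \left(\left(2 + 8 \left(-21\right)\right) - 427\right)^{2} = \left(\left(2 - 168\right) - 427\right)^{2} = \left(-166 - 427\right)^{2} = \left(-593\right)^{2} = 351649$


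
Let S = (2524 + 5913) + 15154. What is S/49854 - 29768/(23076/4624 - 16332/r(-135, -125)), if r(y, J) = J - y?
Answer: 977760831589/52130948506 ≈ 18.756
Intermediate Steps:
S = 23591 (S = 8437 + 15154 = 23591)
S/49854 - 29768/(23076/4624 - 16332/r(-135, -125)) = 23591/49854 - 29768/(23076/4624 - 16332/(-125 - 1*(-135))) = 23591*(1/49854) - 29768/(23076*(1/4624) - 16332/(-125 + 135)) = 23591/49854 - 29768/(5769/1156 - 16332/10) = 23591/49854 - 29768/(5769/1156 - 16332*⅒) = 23591/49854 - 29768/(5769/1156 - 8166/5) = 23591/49854 - 29768/(-9411051/5780) = 23591/49854 - 29768*(-5780/9411051) = 23591/49854 + 172059040/9411051 = 977760831589/52130948506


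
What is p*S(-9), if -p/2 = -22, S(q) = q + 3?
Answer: -264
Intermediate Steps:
S(q) = 3 + q
p = 44 (p = -2*(-22) = 44)
p*S(-9) = 44*(3 - 9) = 44*(-6) = -264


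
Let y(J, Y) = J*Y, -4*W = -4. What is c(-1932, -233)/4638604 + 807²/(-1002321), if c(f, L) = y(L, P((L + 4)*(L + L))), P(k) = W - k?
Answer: 2433439158557/516596688876 ≈ 4.7105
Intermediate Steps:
W = 1 (W = -¼*(-4) = 1)
P(k) = 1 - k
c(f, L) = L*(1 - 2*L*(4 + L)) (c(f, L) = L*(1 - (L + 4)*(L + L)) = L*(1 - (4 + L)*2*L) = L*(1 - 2*L*(4 + L)))
c(-1932, -233)/4638604 + 807²/(-1002321) = -1*(-233)*(-1 + 2*(-233)*(4 - 233))/4638604 + 807²/(-1002321) = -1*(-233)*(-1 + 2*(-233)*(-229))*(1/4638604) + 651249*(-1/1002321) = -1*(-233)*(-1 + 106714)*(1/4638604) - 72361/111369 = -1*(-233)*106713*(1/4638604) - 72361/111369 = 24864129*(1/4638604) - 72361/111369 = 24864129/4638604 - 72361/111369 = 2433439158557/516596688876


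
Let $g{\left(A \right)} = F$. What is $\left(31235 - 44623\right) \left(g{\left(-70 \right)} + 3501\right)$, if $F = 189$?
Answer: $-49401720$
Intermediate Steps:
$g{\left(A \right)} = 189$
$\left(31235 - 44623\right) \left(g{\left(-70 \right)} + 3501\right) = \left(31235 - 44623\right) \left(189 + 3501\right) = \left(-13388\right) 3690 = -49401720$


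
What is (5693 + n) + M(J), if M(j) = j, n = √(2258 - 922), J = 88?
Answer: 5781 + 2*√334 ≈ 5817.6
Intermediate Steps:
n = 2*√334 (n = √1336 = 2*√334 ≈ 36.551)
(5693 + n) + M(J) = (5693 + 2*√334) + 88 = 5781 + 2*√334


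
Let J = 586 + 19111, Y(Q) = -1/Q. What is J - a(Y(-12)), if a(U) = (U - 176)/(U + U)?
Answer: 41505/2 ≈ 20753.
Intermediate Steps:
a(U) = (-176 + U)/(2*U) (a(U) = (-176 + U)/((2*U)) = (-176 + U)*(1/(2*U)) = (-176 + U)/(2*U))
J = 19697
J - a(Y(-12)) = 19697 - (-176 - 1/(-12))/(2*((-1/(-12)))) = 19697 - (-176 - 1*(-1/12))/(2*((-1*(-1/12)))) = 19697 - (-176 + 1/12)/(2*1/12) = 19697 - 12*(-2111)/(2*12) = 19697 - 1*(-2111/2) = 19697 + 2111/2 = 41505/2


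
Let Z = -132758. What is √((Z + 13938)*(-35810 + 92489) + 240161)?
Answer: I*√6734358619 ≈ 82063.0*I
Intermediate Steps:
√((Z + 13938)*(-35810 + 92489) + 240161) = √((-132758 + 13938)*(-35810 + 92489) + 240161) = √(-118820*56679 + 240161) = √(-6734598780 + 240161) = √(-6734358619) = I*√6734358619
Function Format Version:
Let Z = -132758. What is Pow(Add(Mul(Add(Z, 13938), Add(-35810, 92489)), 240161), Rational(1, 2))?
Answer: Mul(I, Pow(6734358619, Rational(1, 2))) ≈ Mul(82063., I)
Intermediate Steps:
Pow(Add(Mul(Add(Z, 13938), Add(-35810, 92489)), 240161), Rational(1, 2)) = Pow(Add(Mul(Add(-132758, 13938), Add(-35810, 92489)), 240161), Rational(1, 2)) = Pow(Add(Mul(-118820, 56679), 240161), Rational(1, 2)) = Pow(Add(-6734598780, 240161), Rational(1, 2)) = Pow(-6734358619, Rational(1, 2)) = Mul(I, Pow(6734358619, Rational(1, 2)))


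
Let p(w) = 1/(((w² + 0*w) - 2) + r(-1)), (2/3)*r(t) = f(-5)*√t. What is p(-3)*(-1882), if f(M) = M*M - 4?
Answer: -7528/595 + 33876*I/595 ≈ -12.652 + 56.934*I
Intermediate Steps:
f(M) = -4 + M² (f(M) = M² - 4 = -4 + M²)
r(t) = 63*√t/2 (r(t) = 3*((-4 + (-5)²)*√t)/2 = 3*((-4 + 25)*√t)/2 = 3*(21*√t)/2 = 63*√t/2)
p(w) = 1/(-2 + w² + 63*I/2) (p(w) = 1/(((w² + 0*w) - 2) + 63*√(-1)/2) = 1/(((w² + 0) - 2) + 63*I/2) = 1/((w² - 2) + 63*I/2) = 1/((-2 + w²) + 63*I/2) = 1/(-2 + w² + 63*I/2))
p(-3)*(-1882) = (2/(-4 + 2*(-3)² + 63*I))*(-1882) = (2/(-4 + 2*9 + 63*I))*(-1882) = (2/(-4 + 18 + 63*I))*(-1882) = (2/(14 + 63*I))*(-1882) = (2*((14 - 63*I)/4165))*(-1882) = (2*(14 - 63*I)/4165)*(-1882) = -3764*(14 - 63*I)/4165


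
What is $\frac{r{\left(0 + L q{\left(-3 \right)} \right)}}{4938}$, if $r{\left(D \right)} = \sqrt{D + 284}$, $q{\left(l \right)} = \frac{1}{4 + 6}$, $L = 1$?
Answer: $\frac{\sqrt{28410}}{49380} \approx 0.0034134$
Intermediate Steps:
$q{\left(l \right)} = \frac{1}{10}$
$r{\left(D \right)} = \sqrt{284 + D}$
$\frac{r{\left(0 + L q{\left(-3 \right)} \right)}}{4938} = \frac{\sqrt{284 + \left(0 + 1 \cdot \frac{1}{10}\right)}}{4938} = \sqrt{284 + \left(0 + \frac{1}{10}\right)} \frac{1}{4938} = \sqrt{284 + \frac{1}{10}} \cdot \frac{1}{4938} = \sqrt{\frac{2841}{10}} \cdot \frac{1}{4938} = \frac{\sqrt{28410}}{10} \cdot \frac{1}{4938} = \frac{\sqrt{28410}}{49380}$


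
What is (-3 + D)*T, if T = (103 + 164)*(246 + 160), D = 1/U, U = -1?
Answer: -433608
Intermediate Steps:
D = -1 (D = 1/(-1) = -1)
T = 108402 (T = 267*406 = 108402)
(-3 + D)*T = (-3 - 1)*108402 = -4*108402 = -433608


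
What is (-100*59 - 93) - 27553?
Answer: -33546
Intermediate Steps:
(-100*59 - 93) - 27553 = (-5900 - 93) - 27553 = -5993 - 27553 = -33546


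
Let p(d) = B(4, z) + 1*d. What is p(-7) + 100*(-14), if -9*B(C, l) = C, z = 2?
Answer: -12667/9 ≈ -1407.4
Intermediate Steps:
B(C, l) = -C/9
p(d) = -4/9 + d (p(d) = -1/9*4 + 1*d = -4/9 + d)
p(-7) + 100*(-14) = (-4/9 - 7) + 100*(-14) = -67/9 - 1400 = -12667/9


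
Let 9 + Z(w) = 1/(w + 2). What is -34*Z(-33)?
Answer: 9520/31 ≈ 307.10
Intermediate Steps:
Z(w) = -9 + 1/(2 + w) (Z(w) = -9 + 1/(w + 2) = -9 + 1/(2 + w))
-34*Z(-33) = -34*(-17 - 9*(-33))/(2 - 33) = -34*(-17 + 297)/(-31) = -(-34)*280/31 = -34*(-280/31) = 9520/31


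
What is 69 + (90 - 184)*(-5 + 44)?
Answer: -3597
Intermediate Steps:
69 + (90 - 184)*(-5 + 44) = 69 - 94*39 = 69 - 3666 = -3597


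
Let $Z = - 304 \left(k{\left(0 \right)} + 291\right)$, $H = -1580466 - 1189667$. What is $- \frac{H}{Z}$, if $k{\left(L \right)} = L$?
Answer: $- \frac{2770133}{88464} \approx -31.314$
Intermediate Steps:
$H = -2770133$ ($H = -1580466 - 1189667 = -2770133$)
$Z = -88464$ ($Z = - 304 \left(0 + 291\right) = \left(-304\right) 291 = -88464$)
$- \frac{H}{Z} = - \frac{-2770133}{-88464} = - \frac{\left(-2770133\right) \left(-1\right)}{88464} = \left(-1\right) \frac{2770133}{88464} = - \frac{2770133}{88464}$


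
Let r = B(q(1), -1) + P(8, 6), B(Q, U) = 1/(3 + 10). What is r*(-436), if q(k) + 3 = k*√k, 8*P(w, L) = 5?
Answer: -7957/26 ≈ -306.04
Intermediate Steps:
P(w, L) = 5/8 (P(w, L) = (⅛)*5 = 5/8)
q(k) = -3 + k^(3/2) (q(k) = -3 + k*√k = -3 + k^(3/2))
B(Q, U) = 1/13
r = 73/104 (r = 1/13 + 5/8 = 73/104 ≈ 0.70192)
r*(-436) = (73/104)*(-436) = -7957/26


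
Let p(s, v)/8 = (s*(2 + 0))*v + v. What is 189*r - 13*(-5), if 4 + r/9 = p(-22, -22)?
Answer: 12866429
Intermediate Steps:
p(s, v) = 8*v + 16*s*v (p(s, v) = 8*((s*(2 + 0))*v + v) = 8*((s*2)*v + v) = 8*((2*s)*v + v) = 8*(2*s*v + v) = 8*(v + 2*s*v) = 8*v + 16*s*v)
r = 68076 (r = -36 + 9*(8*(-22)*(1 + 2*(-22))) = -36 + 9*(8*(-22)*(1 - 44)) = -36 + 9*(8*(-22)*(-43)) = -36 + 9*7568 = -36 + 68112 = 68076)
189*r - 13*(-5) = 189*68076 - 13*(-5) = 12866364 + 65 = 12866429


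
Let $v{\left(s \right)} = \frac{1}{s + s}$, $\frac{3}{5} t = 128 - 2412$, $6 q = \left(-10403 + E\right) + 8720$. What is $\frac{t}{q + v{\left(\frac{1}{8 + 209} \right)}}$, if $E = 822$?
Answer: $\frac{2284}{21} \approx 108.76$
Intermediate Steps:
$q = - \frac{287}{2}$ ($q = \frac{\left(-10403 + 822\right) + 8720}{6} = \frac{-9581 + 8720}{6} = \frac{1}{6} \left(-861\right) = - \frac{287}{2} \approx -143.5$)
$t = - \frac{11420}{3}$ ($t = \frac{5 \left(128 - 2412\right)}{3} = \frac{5}{3} \left(-2284\right) = - \frac{11420}{3} \approx -3806.7$)
$v{\left(s \right)} = \frac{1}{2 s}$
$\frac{t}{q + v{\left(\frac{1}{8 + 209} \right)}} = - \frac{11420}{3 \left(- \frac{287}{2} + \frac{1}{2 \frac{1}{8 + 209}}\right)} = - \frac{11420}{3 \left(- \frac{287}{2} + \frac{1}{2 \cdot \frac{1}{217}}\right)} = - \frac{11420}{3 \left(- \frac{287}{2} + \frac{\frac{1}{\frac{1}{217}}}{2}\right)} = - \frac{11420}{3 \left(- \frac{287}{2} + \frac{1}{2} \cdot 217\right)} = - \frac{11420}{3 \left(- \frac{287}{2} + \frac{217}{2}\right)} = - \frac{11420}{3 \left(-35\right)} = \left(- \frac{11420}{3}\right) \left(- \frac{1}{35}\right) = \frac{2284}{21}$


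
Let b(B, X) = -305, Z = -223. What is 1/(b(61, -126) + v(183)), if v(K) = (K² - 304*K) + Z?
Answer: -1/22671 ≈ -4.4109e-5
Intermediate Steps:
v(K) = -223 + K² - 304*K (v(K) = (K² - 304*K) - 223 = -223 + K² - 304*K)
1/(b(61, -126) + v(183)) = 1/(-305 + (-223 + 183² - 304*183)) = 1/(-305 + (-223 + 33489 - 55632)) = 1/(-305 - 22366) = 1/(-22671) = -1/22671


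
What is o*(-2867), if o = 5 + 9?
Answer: -40138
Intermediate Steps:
o = 14
o*(-2867) = 14*(-2867) = -40138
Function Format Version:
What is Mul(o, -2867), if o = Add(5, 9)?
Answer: -40138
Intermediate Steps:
o = 14
Mul(o, -2867) = Mul(14, -2867) = -40138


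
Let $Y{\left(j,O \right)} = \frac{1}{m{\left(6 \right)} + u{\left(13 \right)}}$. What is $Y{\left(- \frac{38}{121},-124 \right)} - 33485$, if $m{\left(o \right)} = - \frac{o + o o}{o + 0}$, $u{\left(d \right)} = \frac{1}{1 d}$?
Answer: $- \frac{3013663}{90} \approx -33485.0$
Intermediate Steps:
$u{\left(d \right)} = \frac{1}{d}$
$m{\left(o \right)} = - \frac{o + o^{2}}{o}$
$Y{\left(j,O \right)} = - \frac{13}{90}$ ($Y{\left(j,O \right)} = \frac{1}{\left(-1 - 6\right) + \frac{1}{13}} = \frac{1}{-7 + \frac{1}{13}} = \frac{1}{- \frac{90}{13}} = - \frac{13}{90}$)
$Y{\left(- \frac{38}{121},-124 \right)} - 33485 = - \frac{13}{90} - 33485 = - \frac{3013663}{90}$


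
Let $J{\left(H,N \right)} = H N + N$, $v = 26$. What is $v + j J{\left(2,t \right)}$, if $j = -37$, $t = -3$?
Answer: $359$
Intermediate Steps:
$J{\left(H,N \right)} = N + H N$
$v + j J{\left(2,t \right)} = 26 - 37 \left(- 3 \left(1 + 2\right)\right) = 26 - 37 \left(\left(-3\right) 3\right) = 26 - -333 = 26 + 333 = 359$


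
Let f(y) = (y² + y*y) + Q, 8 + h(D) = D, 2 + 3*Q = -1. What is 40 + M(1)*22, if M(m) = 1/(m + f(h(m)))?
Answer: 1971/49 ≈ 40.224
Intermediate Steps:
Q = -1 (Q = -⅔ + (⅓)*(-1) = -⅔ - ⅓ = -1)
h(D) = -8 + D
f(y) = -1 + 2*y² (f(y) = (y² + y*y) - 1 = (y² + y²) - 1 = 2*y² - 1 = -1 + 2*y²)
M(m) = 1/(-1 + m + 2*(-8 + m)²) (M(m) = 1/(m + (-1 + 2*(-8 + m)²)) = 1/(-1 + m + 2*(-8 + m)²))
40 + M(1)*22 = 40 + 22/(-1 + 1 + 2*(-8 + 1)²) = 40 + 22/(-1 + 1 + 2*(-7)²) = 40 + 22/(-1 + 1 + 2*49) = 40 + 22/(-1 + 1 + 98) = 40 + 22/98 = 40 + (1/98)*22 = 40 + 11/49 = 1971/49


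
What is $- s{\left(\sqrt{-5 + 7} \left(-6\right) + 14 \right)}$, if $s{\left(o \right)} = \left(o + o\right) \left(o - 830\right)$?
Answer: $22704 - 9624 \sqrt{2} \approx 9093.6$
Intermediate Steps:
$s{\left(o \right)} = 2 o \left(-830 + o\right)$
$- s{\left(\sqrt{-5 + 7} \left(-6\right) + 14 \right)} = - 2 \left(\sqrt{-5 + 7} \left(-6\right) + 14\right) \left(-830 + \left(\sqrt{-5 + 7} \left(-6\right) + 14\right)\right) = - 2 \left(\sqrt{2} \left(-6\right) + 14\right) \left(-830 + \left(\sqrt{2} \left(-6\right) + 14\right)\right) = - 2 \left(- 6 \sqrt{2} + 14\right) \left(-830 + \left(- 6 \sqrt{2} + 14\right)\right) = - 2 \left(14 - 6 \sqrt{2}\right) \left(-830 + \left(14 - 6 \sqrt{2}\right)\right) = - 2 \left(14 - 6 \sqrt{2}\right) \left(-816 - 6 \sqrt{2}\right) = - 2 \left(-816 - 6 \sqrt{2}\right) \left(14 - 6 \sqrt{2}\right)$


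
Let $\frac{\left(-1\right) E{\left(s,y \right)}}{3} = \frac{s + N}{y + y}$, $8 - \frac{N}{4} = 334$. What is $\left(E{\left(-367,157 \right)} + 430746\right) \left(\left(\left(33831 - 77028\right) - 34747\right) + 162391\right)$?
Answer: $\frac{11422238475879}{314} \approx 3.6377 \cdot 10^{10}$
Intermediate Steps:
$N = -1304$ ($N = 32 - 1336 = -1304$)
$E{\left(s,y \right)} = - \frac{3 \left(-1304 + s\right)}{2 y}$ ($E{\left(s,y \right)} = - 3 \frac{s - 1304}{y + y} = - 3 \frac{-1304 + s}{2 y} = - \frac{3 \left(-1304 + s\right)}{2 y}$)
$\left(E{\left(-367,157 \right)} + 430746\right) \left(\left(\left(33831 - 77028\right) - 34747\right) + 162391\right) = \left(\frac{3 \left(1304 - -367\right)}{2 \cdot 157} + 430746\right) \left(\left(\left(33831 - 77028\right) - 34747\right) + 162391\right) = \left(\frac{3}{2} \cdot \frac{1}{157} \left(1304 + 367\right) + 430746\right) \left(\left(-43197 - 34747\right) + 162391\right) = \left(\frac{3}{2} \cdot \frac{1}{157} \cdot 1671 + 430746\right) \left(-77944 + 162391\right) = \left(\frac{5013}{314} + 430746\right) 84447 = \frac{135259257}{314} \cdot 84447 = \frac{11422238475879}{314}$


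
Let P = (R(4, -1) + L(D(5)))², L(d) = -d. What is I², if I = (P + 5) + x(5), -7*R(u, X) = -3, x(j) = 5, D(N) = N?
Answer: 2292196/2401 ≈ 954.68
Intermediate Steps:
R(u, X) = 3/7 (R(u, X) = -⅐*(-3) = 3/7)
P = 1024/49 (P = (3/7 - 1*5)² = (3/7 - 5)² = (-32/7)² = 1024/49 ≈ 20.898)
I = 1514/49 (I = (1024/49 + 5) + 5 = 1269/49 + 5 = 1514/49 ≈ 30.898)
I² = (1514/49)² = 2292196/2401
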